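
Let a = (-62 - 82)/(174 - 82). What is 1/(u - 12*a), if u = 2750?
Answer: 23/63682 ≈ 0.00036117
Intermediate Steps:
a = -36/23 (a = -144/92 = -144*1/92 = -36/23 ≈ -1.5652)
1/(u - 12*a) = 1/(2750 - 12*(-36/23)) = 1/(2750 + 432/23) = 1/(63682/23) = 23/63682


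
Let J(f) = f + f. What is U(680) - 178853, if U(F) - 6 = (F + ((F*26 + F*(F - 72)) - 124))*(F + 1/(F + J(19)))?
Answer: 105316754885/359 ≈ 2.9336e+8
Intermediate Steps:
J(f) = 2*f
U(F) = 6 + (F + 1/(38 + F))*(-124 + 27*F + F*(-72 + F)) (U(F) = 6 + (F + ((F*26 + F*(F - 72)) - 124))*(F + 1/(F + 2*19)) = 6 + (F + ((26*F + F*(-72 + F)) - 124))*(F + 1/(F + 38)) = 6 + (F + (-124 + 26*F + F*(-72 + F)))*(F + 1/(38 + F)) = 6 + (-124 + 27*F + F*(-72 + F))*(F + 1/(38 + F)) = 6 + (F + 1/(38 + F))*(-124 + 27*F + F*(-72 + F)))
U(680) - 178853 = (104 + 680⁴ - 4751*680 - 1833*680² - 7*680³)/(38 + 680) - 178853 = (104 + 213813760000 - 3230680 - 1833*462400 - 7*314432000)/718 - 178853 = (104 + 213813760000 - 3230680 - 847579200 - 2201024000)/718 - 178853 = (1/718)*210761926224 - 178853 = 105380963112/359 - 178853 = 105316754885/359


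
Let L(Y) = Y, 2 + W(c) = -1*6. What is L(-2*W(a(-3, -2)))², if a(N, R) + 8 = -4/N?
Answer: 256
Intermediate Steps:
a(N, R) = -8 - 4/N
W(c) = -8 (W(c) = -2 - 1*6 = -2 - 6 = -8)
L(-2*W(a(-3, -2)))² = (-2*(-8))² = 16² = 256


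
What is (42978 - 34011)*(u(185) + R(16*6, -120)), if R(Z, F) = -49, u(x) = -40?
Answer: -798063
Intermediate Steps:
(42978 - 34011)*(u(185) + R(16*6, -120)) = (42978 - 34011)*(-40 - 49) = 8967*(-89) = -798063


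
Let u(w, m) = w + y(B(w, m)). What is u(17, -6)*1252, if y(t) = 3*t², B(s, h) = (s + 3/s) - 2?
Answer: 256165460/289 ≈ 8.8639e+5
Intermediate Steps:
B(s, h) = -2 + s + 3/s
u(w, m) = w + 3*(-2 + w + 3/w)²
u(17, -6)*1252 = ((17³ + 3*(3 + 17*(-2 + 17))²)/17²)*1252 = ((4913 + 3*(3 + 17*15)²)/289)*1252 = ((4913 + 3*(3 + 255)²)/289)*1252 = ((4913 + 3*258²)/289)*1252 = ((4913 + 3*66564)/289)*1252 = ((4913 + 199692)/289)*1252 = ((1/289)*204605)*1252 = (204605/289)*1252 = 256165460/289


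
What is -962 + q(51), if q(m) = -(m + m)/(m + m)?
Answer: -963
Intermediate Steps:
q(m) = -1 (q(m) = -2*m/(2*m) = -2*m*1/(2*m) = -1*1 = -1)
-962 + q(51) = -962 - 1 = -963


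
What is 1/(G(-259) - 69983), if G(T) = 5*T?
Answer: -1/71278 ≈ -1.4030e-5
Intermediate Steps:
1/(G(-259) - 69983) = 1/(5*(-259) - 69983) = 1/(-1295 - 69983) = 1/(-71278) = -1/71278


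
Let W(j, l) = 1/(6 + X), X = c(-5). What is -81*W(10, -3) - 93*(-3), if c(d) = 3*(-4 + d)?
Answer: 1980/7 ≈ 282.86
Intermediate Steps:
c(d) = -12 + 3*d
X = -27 (X = -12 + 3*(-5) = -12 - 15 = -27)
W(j, l) = -1/21 (W(j, l) = 1/(6 - 27) = 1/(-21) = -1/21)
-81*W(10, -3) - 93*(-3) = -81*(-1/21) - 93*(-3) = 27/7 + 279 = 1980/7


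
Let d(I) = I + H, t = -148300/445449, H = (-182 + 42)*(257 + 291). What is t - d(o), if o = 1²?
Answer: 34174253531/445449 ≈ 76719.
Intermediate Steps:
H = -76720 (H = -140*548 = -76720)
o = 1
t = -148300/445449 (t = -148300*1/445449 = -148300/445449 ≈ -0.33292)
d(I) = -76720 + I (d(I) = I - 76720 = -76720 + I)
t - d(o) = -148300/445449 - (-76720 + 1) = -148300/445449 - 1*(-76719) = -148300/445449 + 76719 = 34174253531/445449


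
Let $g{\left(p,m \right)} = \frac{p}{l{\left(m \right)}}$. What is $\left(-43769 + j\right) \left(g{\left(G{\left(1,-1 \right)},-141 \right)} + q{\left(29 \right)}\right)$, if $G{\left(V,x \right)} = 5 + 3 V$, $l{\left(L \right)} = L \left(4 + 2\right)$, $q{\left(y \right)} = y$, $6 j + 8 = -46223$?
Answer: $- \frac{3787366235}{2538} \approx -1.4923 \cdot 10^{6}$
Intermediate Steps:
$j = - \frac{46231}{6}$ ($j = - \frac{4}{3} + \frac{1}{6} \left(-46223\right) = - \frac{4}{3} - \frac{46223}{6} = - \frac{46231}{6} \approx -7705.2$)
$l{\left(L \right)} = 6 L$ ($l{\left(L \right)} = L 6 = 6 L$)
$g{\left(p,m \right)} = \frac{p}{6 m}$
$\left(-43769 + j\right) \left(g{\left(G{\left(1,-1 \right)},-141 \right)} + q{\left(29 \right)}\right) = \left(-43769 - \frac{46231}{6}\right) \left(\frac{5 + 3 \cdot 1}{6 \left(-141\right)} + 29\right) = - \frac{308845 \left(\frac{1}{6} \left(5 + 3\right) \left(- \frac{1}{141}\right) + 29\right)}{6} = - \frac{308845 \left(\frac{1}{6} \cdot 8 \left(- \frac{1}{141}\right) + 29\right)}{6} = - \frac{308845 \left(- \frac{4}{423} + 29\right)}{6} = \left(- \frac{308845}{6}\right) \frac{12263}{423} = - \frac{3787366235}{2538}$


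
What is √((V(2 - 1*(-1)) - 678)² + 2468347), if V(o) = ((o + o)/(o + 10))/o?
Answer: √494801987/13 ≈ 1711.1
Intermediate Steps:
V(o) = 2/(10 + o) (V(o) = ((2*o)/(10 + o))/o = (2*o/(10 + o))/o = 2/(10 + o))
√((V(2 - 1*(-1)) - 678)² + 2468347) = √((2/(10 + (2 - 1*(-1))) - 678)² + 2468347) = √((2/(10 + (2 + 1)) - 678)² + 2468347) = √((2/(10 + 3) - 678)² + 2468347) = √((2/13 - 678)² + 2468347) = √((-8812/13)² + 2468347) = √(77651344/169 + 2468347) = √(494801987/169) = √494801987/13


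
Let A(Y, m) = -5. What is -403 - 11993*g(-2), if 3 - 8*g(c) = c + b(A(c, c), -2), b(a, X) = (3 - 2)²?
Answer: -12799/2 ≈ -6399.5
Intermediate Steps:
b(a, X) = 1 (b(a, X) = 1² = 1)
g(c) = ¼ - c/8 (g(c) = 3/8 - (c + 1)/8 = 3/8 - (1 + c)/8 = 3/8 + (-⅛ - c/8) = ¼ - c/8)
-403 - 11993*g(-2) = -403 - 11993*(¼ - ⅛*(-2)) = -403 - 11993*(¼ + ¼) = -403 - 11993/2 = -12799/2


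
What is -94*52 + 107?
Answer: -4781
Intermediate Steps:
-94*52 + 107 = -4888 + 107 = -4781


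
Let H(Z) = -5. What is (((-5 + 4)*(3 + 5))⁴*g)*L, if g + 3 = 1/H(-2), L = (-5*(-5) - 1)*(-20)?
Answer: 6291456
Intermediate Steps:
L = -480 (L = (25 - 1)*(-20) = 24*(-20) = -480)
g = -16/5 (g = -3 + 1/(-5) = -3 - ⅕ = -16/5 ≈ -3.2000)
(((-5 + 4)*(3 + 5))⁴*g)*L = (((-5 + 4)*(3 + 5))⁴*(-16/5))*(-480) = ((-1*8)⁴*(-16/5))*(-480) = ((-8)⁴*(-16/5))*(-480) = (4096*(-16/5))*(-480) = -65536/5*(-480) = 6291456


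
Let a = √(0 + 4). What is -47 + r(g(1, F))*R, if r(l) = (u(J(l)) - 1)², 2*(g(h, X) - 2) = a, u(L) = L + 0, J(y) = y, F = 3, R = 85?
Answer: 293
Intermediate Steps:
u(L) = L
a = 2 (a = √4 = 2)
g(h, X) = 3 (g(h, X) = 2 + (½)*2 = 2 + 1 = 3)
r(l) = (-1 + l)² (r(l) = (l - 1)² = (-1 + l)²)
-47 + r(g(1, F))*R = -47 + (-1 + 3)²*85 = -47 + 2²*85 = -47 + 4*85 = -47 + 340 = 293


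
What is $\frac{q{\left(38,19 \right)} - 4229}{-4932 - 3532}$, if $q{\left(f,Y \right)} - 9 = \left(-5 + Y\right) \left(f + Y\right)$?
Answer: $\frac{1711}{4232} \approx 0.4043$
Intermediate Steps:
$q{\left(f,Y \right)} = 9 + \left(-5 + Y\right) \left(Y + f\right)$ ($q{\left(f,Y \right)} = 9 + \left(-5 + Y\right) \left(f + Y\right) = 9 + \left(-5 + Y\right) \left(Y + f\right)$)
$\frac{q{\left(38,19 \right)} - 4229}{-4932 - 3532} = \frac{\left(9 + 19^{2} - 95 - 190 + 19 \cdot 38\right) - 4229}{-4932 - 3532} = \frac{\left(9 + 361 - 95 - 190 + 722\right) - 4229}{-8464} = \left(807 - 4229\right) \left(- \frac{1}{8464}\right) = \left(-3422\right) \left(- \frac{1}{8464}\right) = \frac{1711}{4232}$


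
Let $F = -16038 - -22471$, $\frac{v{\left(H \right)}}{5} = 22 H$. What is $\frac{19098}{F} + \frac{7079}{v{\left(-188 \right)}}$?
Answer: $\frac{349407433}{133034440} \approx 2.6264$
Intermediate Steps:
$v{\left(H \right)} = 110 H$ ($v{\left(H \right)} = 5 \cdot 22 H = 110 H$)
$F = 6433$ ($F = -16038 + 22471 = 6433$)
$\frac{19098}{F} + \frac{7079}{v{\left(-188 \right)}} = \frac{19098}{6433} + \frac{7079}{110 \left(-188\right)} = 19098 \cdot \frac{1}{6433} + \frac{7079}{-20680} = \frac{19098}{6433} + 7079 \left(- \frac{1}{20680}\right) = \frac{19098}{6433} - \frac{7079}{20680} = \frac{349407433}{133034440}$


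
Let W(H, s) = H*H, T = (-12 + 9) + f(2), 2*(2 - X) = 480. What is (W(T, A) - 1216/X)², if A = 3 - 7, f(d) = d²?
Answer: 528529/14161 ≈ 37.323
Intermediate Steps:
X = -238 (X = 2 - ½*480 = 2 - 240 = -238)
T = 1 (T = (-12 + 9) + 2² = -3 + 4 = 1)
A = -4
W(H, s) = H²
(W(T, A) - 1216/X)² = (1² - 1216/(-238))² = (1 - 1216*(-1/238))² = (1 + 608/119)² = (727/119)² = 528529/14161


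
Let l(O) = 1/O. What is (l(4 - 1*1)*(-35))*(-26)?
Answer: 910/3 ≈ 303.33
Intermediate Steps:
(l(4 - 1*1)*(-35))*(-26) = (-35/(4 - 1*1))*(-26) = (-35/(4 - 1))*(-26) = (-35/3)*(-26) = ((⅓)*(-35))*(-26) = -35/3*(-26) = 910/3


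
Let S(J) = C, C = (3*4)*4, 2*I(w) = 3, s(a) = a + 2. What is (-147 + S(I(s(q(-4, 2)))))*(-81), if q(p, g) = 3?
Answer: 8019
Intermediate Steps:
s(a) = 2 + a
I(w) = 3/2 (I(w) = (½)*3 = 3/2)
C = 48 (C = 12*4 = 48)
S(J) = 48
(-147 + S(I(s(q(-4, 2)))))*(-81) = (-147 + 48)*(-81) = -99*(-81) = 8019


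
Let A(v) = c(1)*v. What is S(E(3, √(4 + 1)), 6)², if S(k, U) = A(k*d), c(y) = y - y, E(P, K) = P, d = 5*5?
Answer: 0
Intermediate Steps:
d = 25
c(y) = 0
A(v) = 0 (A(v) = 0*v = 0)
S(k, U) = 0
S(E(3, √(4 + 1)), 6)² = 0² = 0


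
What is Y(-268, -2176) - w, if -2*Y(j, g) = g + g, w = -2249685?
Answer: 2251861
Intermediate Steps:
Y(j, g) = -g (Y(j, g) = -(g + g)/2 = -g)
Y(-268, -2176) - w = -1*(-2176) - 1*(-2249685) = 2176 + 2249685 = 2251861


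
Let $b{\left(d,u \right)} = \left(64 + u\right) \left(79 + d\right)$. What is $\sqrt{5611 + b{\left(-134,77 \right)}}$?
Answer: $4 i \sqrt{134} \approx 46.303 i$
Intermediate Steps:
$\sqrt{5611 + b{\left(-134,77 \right)}} = \sqrt{5611 + \left(5056 + 64 \left(-134\right) + 79 \cdot 77 - 10318\right)} = \sqrt{5611 + \left(5056 - 8576 + 6083 - 10318\right)} = \sqrt{5611 - 7755} = \sqrt{-2144} = 4 i \sqrt{134}$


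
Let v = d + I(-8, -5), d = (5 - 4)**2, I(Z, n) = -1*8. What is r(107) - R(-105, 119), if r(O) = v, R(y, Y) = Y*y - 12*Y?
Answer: 13916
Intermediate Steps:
I(Z, n) = -8
d = 1 (d = 1**2 = 1)
R(y, Y) = -12*Y + Y*y
v = -7 (v = 1 - 8 = -7)
r(O) = -7
r(107) - R(-105, 119) = -7 - 119*(-12 - 105) = -7 - 119*(-117) = -7 - 1*(-13923) = -7 + 13923 = 13916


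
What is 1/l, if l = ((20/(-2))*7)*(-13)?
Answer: 1/910 ≈ 0.0010989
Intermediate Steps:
l = 910 (l = ((20*(-1/2))*7)*(-13) = -10*7*(-13) = -70*(-13) = 910)
1/l = 1/910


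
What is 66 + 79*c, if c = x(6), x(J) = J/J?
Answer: 145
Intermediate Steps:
x(J) = 1
c = 1
66 + 79*c = 66 + 79*1 = 66 + 79 = 145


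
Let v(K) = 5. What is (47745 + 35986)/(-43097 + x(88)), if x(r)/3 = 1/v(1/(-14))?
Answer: -418655/215482 ≈ -1.9429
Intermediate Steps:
x(r) = ⅗ (x(r) = 3/5 = 3*(⅕) = ⅗)
(47745 + 35986)/(-43097 + x(88)) = (47745 + 35986)/(-43097 + ⅗) = 83731/(-215482/5) = 83731*(-5/215482) = -418655/215482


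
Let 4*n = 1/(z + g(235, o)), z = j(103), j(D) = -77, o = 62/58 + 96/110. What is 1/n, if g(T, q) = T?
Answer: 632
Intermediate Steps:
o = 3097/1595 (o = 62*(1/58) + 96*(1/110) = 31/29 + 48/55 = 3097/1595 ≈ 1.9417)
z = -77
n = 1/632 (n = 1/(4*(-77 + 235)) = (¼)/158 = (¼)*(1/158) = 1/632 ≈ 0.0015823)
1/n = 1/(1/632) = 632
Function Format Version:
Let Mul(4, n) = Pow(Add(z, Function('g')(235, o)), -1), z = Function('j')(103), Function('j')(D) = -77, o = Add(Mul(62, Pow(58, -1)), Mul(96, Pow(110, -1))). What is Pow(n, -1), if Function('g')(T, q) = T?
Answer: 632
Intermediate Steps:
o = Rational(3097, 1595) (o = Add(Mul(62, Rational(1, 58)), Mul(96, Rational(1, 110))) = Add(Rational(31, 29), Rational(48, 55)) = Rational(3097, 1595) ≈ 1.9417)
z = -77
n = Rational(1, 632) (n = Mul(Rational(1, 4), Pow(Add(-77, 235), -1)) = Mul(Rational(1, 4), Pow(158, -1)) = Mul(Rational(1, 4), Rational(1, 158)) = Rational(1, 632) ≈ 0.0015823)
Pow(n, -1) = Pow(Rational(1, 632), -1) = 632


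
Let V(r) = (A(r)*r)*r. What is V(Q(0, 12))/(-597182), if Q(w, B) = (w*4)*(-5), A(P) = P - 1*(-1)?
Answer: 0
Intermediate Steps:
A(P) = 1 + P (A(P) = P + 1 = 1 + P)
Q(w, B) = -20*w (Q(w, B) = (4*w)*(-5) = -20*w)
V(r) = r²*(1 + r) (V(r) = ((1 + r)*r)*r = (r*(1 + r))*r = r²*(1 + r))
V(Q(0, 12))/(-597182) = ((-20*0)²*(1 - 20*0))/(-597182) = (0²*(1 + 0))*(-1/597182) = (0*1)*(-1/597182) = 0*(-1/597182) = 0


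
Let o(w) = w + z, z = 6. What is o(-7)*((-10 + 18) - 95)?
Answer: 87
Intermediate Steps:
o(w) = 6 + w (o(w) = w + 6 = 6 + w)
o(-7)*((-10 + 18) - 95) = (6 - 7)*((-10 + 18) - 95) = -(8 - 95) = -1*(-87) = 87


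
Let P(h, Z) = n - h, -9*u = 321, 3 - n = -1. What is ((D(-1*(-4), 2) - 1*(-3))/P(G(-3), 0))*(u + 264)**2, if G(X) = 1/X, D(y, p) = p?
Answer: 2346125/39 ≈ 60157.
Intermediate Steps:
n = 4 (n = 3 - 1*(-1) = 3 + 1 = 4)
u = -107/3 (u = -1/9*321 = -107/3 ≈ -35.667)
P(h, Z) = 4 - h
((D(-1*(-4), 2) - 1*(-3))/P(G(-3), 0))*(u + 264)**2 = ((2 - 1*(-3))/(4 - 1/(-3)))*(-107/3 + 264)**2 = ((2 + 3)/(4 - 1*(-1/3)))*(685/3)**2 = (5/(4 + 1/3))*(469225/9) = (5/(13/3))*(469225/9) = (5*(3/13))*(469225/9) = (15/13)*(469225/9) = 2346125/39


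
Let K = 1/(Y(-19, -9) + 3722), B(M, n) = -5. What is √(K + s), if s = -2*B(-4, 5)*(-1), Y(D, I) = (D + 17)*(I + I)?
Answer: I*√141221882/3758 ≈ 3.1622*I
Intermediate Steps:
Y(D, I) = 2*I*(17 + D) (Y(D, I) = (17 + D)*(2*I) = 2*I*(17 + D))
K = 1/3758 (K = 1/(2*(-9)*(17 - 19) + 3722) = 1/(2*(-9)*(-2) + 3722) = 1/(36 + 3722) = 1/3758 ≈ 0.00026610)
s = -10 (s = -2*(-5)*(-1) = 10*(-1) = -10)
√(K + s) = √(1/3758 - 10) = √(-37579/3758) = I*√141221882/3758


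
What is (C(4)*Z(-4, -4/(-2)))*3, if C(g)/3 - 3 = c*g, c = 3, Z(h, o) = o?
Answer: 270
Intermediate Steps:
C(g) = 9 + 9*g (C(g) = 9 + 3*(3*g) = 9 + 9*g)
(C(4)*Z(-4, -4/(-2)))*3 = ((9 + 9*4)*(-4/(-2)))*3 = ((9 + 36)*(-4*(-½)))*3 = (45*2)*3 = 90*3 = 270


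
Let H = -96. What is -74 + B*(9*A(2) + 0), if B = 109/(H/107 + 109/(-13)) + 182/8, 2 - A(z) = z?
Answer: -74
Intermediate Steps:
A(z) = 2 - z
B = 568425/51644 (B = 109/(-96/107 + 109/(-13)) + 182/8 = 109/(-96*1/107 + 109*(-1/13)) + 182*(1/8) = 109/(-96/107 - 109/13) + 91/4 = 109/(-12911/1391) + 91/4 = 109*(-1391/12911) + 91/4 = -151619/12911 + 91/4 = 568425/51644 ≈ 11.007)
-74 + B*(9*A(2) + 0) = -74 + 568425*(9*(2 - 1*2) + 0)/51644 = -74 + 568425*(9*(2 - 2) + 0)/51644 = -74 + 568425*(9*0 + 0)/51644 = -74 + 568425*(0 + 0)/51644 = -74 + (568425/51644)*0 = -74 + 0 = -74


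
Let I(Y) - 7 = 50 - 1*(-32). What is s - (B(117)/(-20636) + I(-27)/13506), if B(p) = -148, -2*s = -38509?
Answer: 670801789585/34838727 ≈ 19255.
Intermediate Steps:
I(Y) = 89 (I(Y) = 7 + (50 - 1*(-32)) = 7 + (50 + 32) = 7 + 82 = 89)
s = 38509/2 (s = -½*(-38509) = 38509/2 ≈ 19255.)
s - (B(117)/(-20636) + I(-27)/13506) = 38509/2 - (-148/(-20636) + 89/13506) = 38509/2 - (-148*(-1/20636) + 89*(1/13506)) = 38509/2 - (37/5159 + 89/13506) = 38509/2 - 1*958873/69677454 = 38509/2 - 958873/69677454 = 670801789585/34838727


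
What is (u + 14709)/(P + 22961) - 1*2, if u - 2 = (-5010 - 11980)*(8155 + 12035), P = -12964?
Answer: -343033383/9997 ≈ -34314.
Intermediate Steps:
u = -343028098 (u = 2 + (-5010 - 11980)*(8155 + 12035) = 2 - 16990*20190 = 2 - 343028100 = -343028098)
(u + 14709)/(P + 22961) - 1*2 = (-343028098 + 14709)/(-12964 + 22961) - 1*2 = -343013389/9997 - 2 = -343033383/9997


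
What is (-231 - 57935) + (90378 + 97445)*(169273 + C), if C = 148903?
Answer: 59760712682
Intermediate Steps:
(-231 - 57935) + (90378 + 97445)*(169273 + C) = (-231 - 57935) + (90378 + 97445)*(169273 + 148903) = -58166 + 187823*318176 = -58166 + 59760770848 = 59760712682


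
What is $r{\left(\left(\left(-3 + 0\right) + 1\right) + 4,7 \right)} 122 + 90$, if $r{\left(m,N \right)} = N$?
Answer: $944$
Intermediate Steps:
$r{\left(\left(\left(-3 + 0\right) + 1\right) + 4,7 \right)} 122 + 90 = 7 \cdot 122 + 90 = 854 + 90 = 944$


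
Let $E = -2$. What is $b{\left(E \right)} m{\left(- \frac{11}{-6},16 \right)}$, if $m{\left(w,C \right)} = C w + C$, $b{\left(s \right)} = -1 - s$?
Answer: $\frac{136}{3} \approx 45.333$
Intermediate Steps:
$m{\left(w,C \right)} = C + C w$
$b{\left(E \right)} m{\left(- \frac{11}{-6},16 \right)} = \left(-1 - -2\right) 16 \left(1 - \frac{11}{-6}\right) = \left(-1 + 2\right) 16 \left(1 - - \frac{11}{6}\right) = 1 \cdot 16 \left(1 + \frac{11}{6}\right) = 1 \cdot 16 \cdot \frac{17}{6} = 1 \cdot \frac{136}{3} = \frac{136}{3}$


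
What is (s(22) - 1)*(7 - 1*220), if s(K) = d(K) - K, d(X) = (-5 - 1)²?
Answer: -2769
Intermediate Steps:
d(X) = 36 (d(X) = (-6)² = 36)
s(K) = 36 - K
(s(22) - 1)*(7 - 1*220) = ((36 - 1*22) - 1)*(7 - 1*220) = ((36 - 22) - 1)*(7 - 220) = (14 - 1)*(-213) = 13*(-213) = -2769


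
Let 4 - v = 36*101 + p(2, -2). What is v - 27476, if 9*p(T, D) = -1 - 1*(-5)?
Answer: -279976/9 ≈ -31108.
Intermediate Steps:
p(T, D) = 4/9 (p(T, D) = (-1 - 1*(-5))/9 = (-1 + 5)/9 = (⅑)*4 = 4/9)
v = -32692/9 (v = 4 - (36*101 + 4/9) = 4 - (3636 + 4/9) = 4 - 1*32728/9 = 4 - 32728/9 = -32692/9 ≈ -3632.4)
v - 27476 = -32692/9 - 27476 = -279976/9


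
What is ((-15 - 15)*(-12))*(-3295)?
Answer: -1186200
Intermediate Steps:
((-15 - 15)*(-12))*(-3295) = -30*(-12)*(-3295) = 360*(-3295) = -1186200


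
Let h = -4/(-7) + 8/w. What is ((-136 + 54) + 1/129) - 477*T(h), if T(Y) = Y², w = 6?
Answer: -11457473/6321 ≈ -1812.6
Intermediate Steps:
h = 40/21 (h = -4/(-7) + 8/6 = -4*(-⅐) + 8*(⅙) = 4/7 + 4/3 = 40/21 ≈ 1.9048)
((-136 + 54) + 1/129) - 477*T(h) = ((-136 + 54) + 1/129) - 477*(40/21)² = (-82 + 1/129) - 477*1600/441 = -10577/129 - 84800/49 = -11457473/6321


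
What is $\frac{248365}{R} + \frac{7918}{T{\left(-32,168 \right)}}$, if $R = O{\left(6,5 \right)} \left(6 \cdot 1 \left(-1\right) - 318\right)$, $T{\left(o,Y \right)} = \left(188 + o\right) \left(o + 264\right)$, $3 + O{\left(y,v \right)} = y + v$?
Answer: $- \frac{93419819}{977184} \approx -95.601$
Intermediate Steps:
$O{\left(y,v \right)} = -3 + v + y$ ($O{\left(y,v \right)} = -3 + \left(y + v\right) = -3 + \left(v + y\right) = -3 + v + y$)
$T{\left(o,Y \right)} = \left(188 + o\right) \left(264 + o\right)$
$R = -2592$ ($R = \left(-3 + 5 + 6\right) \left(6 \cdot 1 \left(-1\right) - 318\right) = 8 \left(6 \left(-1\right) - 318\right) = 8 \left(-6 - 318\right) = 8 \left(-324\right) = -2592$)
$\frac{248365}{R} + \frac{7918}{T{\left(-32,168 \right)}} = \frac{248365}{-2592} + \frac{7918}{49632 + \left(-32\right)^{2} + 452 \left(-32\right)} = 248365 \left(- \frac{1}{2592}\right) + \frac{7918}{49632 + 1024 - 14464} = - \frac{248365}{2592} + \frac{7918}{36192} = - \frac{248365}{2592} + 7918 \cdot \frac{1}{36192} = - \frac{248365}{2592} + \frac{3959}{18096} = - \frac{93419819}{977184}$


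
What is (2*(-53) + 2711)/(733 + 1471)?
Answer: 2605/2204 ≈ 1.1819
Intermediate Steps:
(2*(-53) + 2711)/(733 + 1471) = (-106 + 2711)/2204 = 2605*(1/2204) = 2605/2204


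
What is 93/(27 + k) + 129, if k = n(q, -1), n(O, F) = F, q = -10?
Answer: 3447/26 ≈ 132.58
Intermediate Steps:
k = -1
93/(27 + k) + 129 = 93/(27 - 1) + 129 = 93/26 + 129 = 3447/26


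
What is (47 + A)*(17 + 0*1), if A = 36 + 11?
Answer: 1598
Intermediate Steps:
A = 47
(47 + A)*(17 + 0*1) = (47 + 47)*(17 + 0*1) = 94*(17 + 0) = 94*17 = 1598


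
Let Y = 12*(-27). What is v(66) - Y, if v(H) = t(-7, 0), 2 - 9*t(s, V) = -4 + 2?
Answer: 2920/9 ≈ 324.44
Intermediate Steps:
t(s, V) = 4/9 (t(s, V) = 2/9 - (-4 + 2)/9 = 2/9 - ⅑*(-2) = 2/9 + 2/9 = 4/9)
v(H) = 4/9
Y = -324
v(66) - Y = 4/9 - 1*(-324) = 4/9 + 324 = 2920/9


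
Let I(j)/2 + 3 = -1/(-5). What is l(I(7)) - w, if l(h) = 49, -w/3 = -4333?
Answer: -12950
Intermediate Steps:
w = 12999 (w = -3*(-4333) = 12999)
I(j) = -28/5 (I(j) = -6 + 2*(-1/(-5)) = -6 + 2*(-1*(-⅕)) = -6 + 2*(⅕) = -6 + ⅖ = -28/5)
l(I(7)) - w = 49 - 1*12999 = 49 - 12999 = -12950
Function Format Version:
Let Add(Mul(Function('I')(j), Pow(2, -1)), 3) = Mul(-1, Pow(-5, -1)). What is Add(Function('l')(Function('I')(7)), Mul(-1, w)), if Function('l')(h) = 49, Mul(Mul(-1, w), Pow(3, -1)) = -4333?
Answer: -12950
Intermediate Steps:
w = 12999 (w = Mul(-3, -4333) = 12999)
Function('I')(j) = Rational(-28, 5) (Function('I')(j) = Add(-6, Mul(2, Mul(-1, Pow(-5, -1)))) = Add(-6, Mul(2, Mul(-1, Rational(-1, 5)))) = Add(-6, Mul(2, Rational(1, 5))) = Add(-6, Rational(2, 5)) = Rational(-28, 5))
Add(Function('l')(Function('I')(7)), Mul(-1, w)) = Add(49, Mul(-1, 12999)) = Add(49, -12999) = -12950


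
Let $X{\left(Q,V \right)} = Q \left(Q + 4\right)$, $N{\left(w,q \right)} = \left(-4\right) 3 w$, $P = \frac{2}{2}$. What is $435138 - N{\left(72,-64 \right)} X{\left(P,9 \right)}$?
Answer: $439458$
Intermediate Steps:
$P = 1$ ($P = 2 \cdot \frac{1}{2} = 1$)
$N{\left(w,q \right)} = - 12 w$
$X{\left(Q,V \right)} = Q \left(4 + Q\right)$
$435138 - N{\left(72,-64 \right)} X{\left(P,9 \right)} = 435138 - \left(-12\right) 72 \cdot 1 \left(4 + 1\right) = 435138 - - 864 \cdot 1 \cdot 5 = 435138 - \left(-864\right) 5 = 435138 - -4320 = 435138 + 4320 = 439458$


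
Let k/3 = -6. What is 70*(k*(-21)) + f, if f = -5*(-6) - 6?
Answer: 26484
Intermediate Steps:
k = -18 (k = 3*(-6) = -18)
f = 24 (f = 30 - 6 = 24)
70*(k*(-21)) + f = 70*(-18*(-21)) + 24 = 70*378 + 24 = 26460 + 24 = 26484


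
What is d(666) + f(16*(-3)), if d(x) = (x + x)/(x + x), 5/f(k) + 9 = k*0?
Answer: 4/9 ≈ 0.44444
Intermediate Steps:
f(k) = -5/9 (f(k) = 5/(-9 + k*0) = 5/(-9 + 0) = 5/(-9) = 5*(-⅑) = -5/9)
d(x) = 1 (d(x) = (2*x)/((2*x)) = (2*x)*(1/(2*x)) = 1)
d(666) + f(16*(-3)) = 1 - 5/9 = 4/9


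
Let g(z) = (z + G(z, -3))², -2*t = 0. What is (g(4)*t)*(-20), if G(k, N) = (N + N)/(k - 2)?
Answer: 0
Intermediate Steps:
t = 0 (t = -½*0 = 0)
G(k, N) = 2*N/(-2 + k) (G(k, N) = (2*N)/(-2 + k) = 2*N/(-2 + k))
g(z) = (z - 6/(-2 + z))² (g(z) = (z + 2*(-3)/(-2 + z))² = (z - 6/(-2 + z))²)
(g(4)*t)*(-20) = ((4 - 6/(-2 + 4))²*0)*(-20) = ((4 - 6/2)²*0)*(-20) = ((4 - 6*½)²*0)*(-20) = ((4 - 3)²*0)*(-20) = (1²*0)*(-20) = (1*0)*(-20) = 0*(-20) = 0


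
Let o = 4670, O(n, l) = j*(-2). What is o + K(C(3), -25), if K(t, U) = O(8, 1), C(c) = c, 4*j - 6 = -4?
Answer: 4669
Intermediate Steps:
j = 1/2 (j = 3/2 + (1/4)*(-4) = 3/2 - 1 = 1/2 ≈ 0.50000)
O(n, l) = -1 (O(n, l) = (1/2)*(-2) = -1)
K(t, U) = -1
o + K(C(3), -25) = 4670 - 1 = 4669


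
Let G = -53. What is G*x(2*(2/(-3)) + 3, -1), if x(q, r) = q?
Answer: -265/3 ≈ -88.333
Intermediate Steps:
G*x(2*(2/(-3)) + 3, -1) = -53*(2*(2/(-3)) + 3) = -53*(2*(2*(-1/3)) + 3) = -53*(2*(-2/3) + 3) = -53*(-4/3 + 3) = -53*5/3 = -265/3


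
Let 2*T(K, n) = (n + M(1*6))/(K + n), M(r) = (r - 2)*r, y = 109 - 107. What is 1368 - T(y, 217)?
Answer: 598943/438 ≈ 1367.4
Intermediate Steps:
y = 2
M(r) = r*(-2 + r) (M(r) = (-2 + r)*r = r*(-2 + r))
T(K, n) = (24 + n)/(2*(K + n)) (T(K, n) = ((n + (1*6)*(-2 + 1*6))/(K + n))/2 = ((n + 6*(-2 + 6))/(K + n))/2 = ((n + 6*4)/(K + n))/2 = ((n + 24)/(K + n))/2 = ((24 + n)/(K + n))/2 = (24 + n)/(2*(K + n)))
1368 - T(y, 217) = 1368 - (12 + (½)*217)/(2 + 217) = 1368 - (12 + 217/2)/219 = 1368 - 241/(219*2) = 1368 - 1*241/438 = 1368 - 241/438 = 598943/438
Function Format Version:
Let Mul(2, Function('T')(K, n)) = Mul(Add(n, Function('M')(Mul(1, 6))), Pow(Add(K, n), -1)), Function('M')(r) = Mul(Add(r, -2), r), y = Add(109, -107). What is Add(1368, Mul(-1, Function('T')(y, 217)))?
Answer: Rational(598943, 438) ≈ 1367.4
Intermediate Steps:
y = 2
Function('M')(r) = Mul(r, Add(-2, r)) (Function('M')(r) = Mul(Add(-2, r), r) = Mul(r, Add(-2, r)))
Function('T')(K, n) = Mul(Rational(1, 2), Pow(Add(K, n), -1), Add(24, n)) (Function('T')(K, n) = Mul(Rational(1, 2), Mul(Add(n, Mul(Mul(1, 6), Add(-2, Mul(1, 6)))), Pow(Add(K, n), -1))) = Mul(Rational(1, 2), Mul(Add(n, Mul(6, Add(-2, 6))), Pow(Add(K, n), -1))) = Mul(Rational(1, 2), Mul(Add(n, Mul(6, 4)), Pow(Add(K, n), -1))) = Mul(Rational(1, 2), Mul(Add(n, 24), Pow(Add(K, n), -1))) = Mul(Rational(1, 2), Mul(Add(24, n), Pow(Add(K, n), -1))) = Mul(Rational(1, 2), Mul(Pow(Add(K, n), -1), Add(24, n))) = Mul(Rational(1, 2), Pow(Add(K, n), -1), Add(24, n)))
Add(1368, Mul(-1, Function('T')(y, 217))) = Add(1368, Mul(-1, Mul(Pow(Add(2, 217), -1), Add(12, Mul(Rational(1, 2), 217))))) = Add(1368, Mul(-1, Mul(Pow(219, -1), Add(12, Rational(217, 2))))) = Add(1368, Mul(-1, Mul(Rational(1, 219), Rational(241, 2)))) = Add(1368, Mul(-1, Rational(241, 438))) = Add(1368, Rational(-241, 438)) = Rational(598943, 438)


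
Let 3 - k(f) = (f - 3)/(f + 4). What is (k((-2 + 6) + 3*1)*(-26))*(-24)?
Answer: 18096/11 ≈ 1645.1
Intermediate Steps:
k(f) = 3 - (-3 + f)/(4 + f) (k(f) = 3 - (f - 3)/(f + 4) = 3 - (-3 + f)/(4 + f))
(k((-2 + 6) + 3*1)*(-26))*(-24) = (((15 + 2*((-2 + 6) + 3*1))/(4 + ((-2 + 6) + 3*1)))*(-26))*(-24) = (((15 + 2*(4 + 3))/(4 + (4 + 3)))*(-26))*(-24) = (((15 + 2*7)/(4 + 7))*(-26))*(-24) = (((15 + 14)/11)*(-26))*(-24) = (((1/11)*29)*(-26))*(-24) = ((29/11)*(-26))*(-24) = -754/11*(-24) = 18096/11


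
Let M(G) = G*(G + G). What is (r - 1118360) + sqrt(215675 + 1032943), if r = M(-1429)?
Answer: 2965722 + 7*sqrt(25482) ≈ 2.9668e+6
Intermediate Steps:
M(G) = 2*G**2 (M(G) = G*(2*G) = 2*G**2)
r = 4084082 (r = 2*(-1429)**2 = 2*2042041 = 4084082)
(r - 1118360) + sqrt(215675 + 1032943) = (4084082 - 1118360) + sqrt(215675 + 1032943) = 2965722 + sqrt(1248618) = 2965722 + 7*sqrt(25482)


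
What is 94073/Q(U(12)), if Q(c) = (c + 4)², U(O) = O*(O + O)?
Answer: 94073/85264 ≈ 1.1033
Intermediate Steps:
U(O) = 2*O² (U(O) = O*(2*O) = 2*O²)
Q(c) = (4 + c)²
94073/Q(U(12)) = 94073/((4 + 2*12²)²) = 94073/((4 + 2*144)²) = 94073/((4 + 288)²) = 94073/(292²) = 94073/85264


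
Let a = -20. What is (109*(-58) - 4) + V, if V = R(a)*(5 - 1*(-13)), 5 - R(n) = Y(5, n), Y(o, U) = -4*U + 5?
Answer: -7766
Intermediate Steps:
Y(o, U) = 5 - 4*U
R(n) = 4*n (R(n) = 5 - (5 - 4*n) = 5 + (-5 + 4*n) = 4*n)
V = -1440 (V = (4*(-20))*(5 - 1*(-13)) = -80*(5 + 13) = -80*18 = -1440)
(109*(-58) - 4) + V = (109*(-58) - 4) - 1440 = (-6322 - 4) - 1440 = -6326 - 1440 = -7766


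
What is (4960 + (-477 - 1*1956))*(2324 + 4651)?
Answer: 17625825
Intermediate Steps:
(4960 + (-477 - 1*1956))*(2324 + 4651) = (4960 + (-477 - 1956))*6975 = (4960 - 2433)*6975 = 2527*6975 = 17625825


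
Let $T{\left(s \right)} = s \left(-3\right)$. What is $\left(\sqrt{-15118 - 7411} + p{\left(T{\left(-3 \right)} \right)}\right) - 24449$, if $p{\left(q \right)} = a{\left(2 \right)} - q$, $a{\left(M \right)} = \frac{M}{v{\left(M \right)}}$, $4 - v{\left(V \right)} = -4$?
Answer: $- \frac{97831}{4} + i \sqrt{22529} \approx -24458.0 + 150.1 i$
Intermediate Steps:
$v{\left(V \right)} = 8$ ($v{\left(V \right)} = 4 - -4 = 4 + 4 = 8$)
$a{\left(M \right)} = \frac{M}{8}$
$T{\left(s \right)} = - 3 s$
$p{\left(q \right)} = \frac{1}{4} - q$ ($p{\left(q \right)} = \frac{1}{8} \cdot 2 - q = \frac{1}{4} - q$)
$\left(\sqrt{-15118 - 7411} + p{\left(T{\left(-3 \right)} \right)}\right) - 24449 = \left(\sqrt{-15118 - 7411} + \left(\frac{1}{4} - \left(-3\right) \left(-3\right)\right)\right) - 24449 = \left(\sqrt{-22529} + \left(\frac{1}{4} - 9\right)\right) - 24449 = \left(i \sqrt{22529} + \left(\frac{1}{4} - 9\right)\right) - 24449 = \left(i \sqrt{22529} - \frac{35}{4}\right) - 24449 = \left(- \frac{35}{4} + i \sqrt{22529}\right) - 24449 = - \frac{97831}{4} + i \sqrt{22529}$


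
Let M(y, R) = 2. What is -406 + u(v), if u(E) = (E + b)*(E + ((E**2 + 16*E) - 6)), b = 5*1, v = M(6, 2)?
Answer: -182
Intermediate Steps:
v = 2
b = 5
u(E) = (5 + E)*(-6 + E**2 + 17*E) (u(E) = (E + 5)*(E + ((E**2 + 16*E) - 6)) = (5 + E)*(E + (-6 + E**2 + 16*E)) = (5 + E)*(-6 + E**2 + 17*E))
-406 + u(v) = -406 + (-30 + 2**3 + 22*2**2 + 79*2) = -406 + (-30 + 8 + 22*4 + 158) = -406 + (-30 + 8 + 88 + 158) = -406 + 224 = -182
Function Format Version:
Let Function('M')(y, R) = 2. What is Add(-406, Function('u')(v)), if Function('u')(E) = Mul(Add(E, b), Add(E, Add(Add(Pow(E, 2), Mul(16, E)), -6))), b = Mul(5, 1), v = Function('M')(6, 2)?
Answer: -182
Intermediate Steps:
v = 2
b = 5
Function('u')(E) = Mul(Add(5, E), Add(-6, Pow(E, 2), Mul(17, E))) (Function('u')(E) = Mul(Add(E, 5), Add(E, Add(Add(Pow(E, 2), Mul(16, E)), -6))) = Mul(Add(5, E), Add(E, Add(-6, Pow(E, 2), Mul(16, E)))) = Mul(Add(5, E), Add(-6, Pow(E, 2), Mul(17, E))))
Add(-406, Function('u')(v)) = Add(-406, Add(-30, Pow(2, 3), Mul(22, Pow(2, 2)), Mul(79, 2))) = Add(-406, Add(-30, 8, Mul(22, 4), 158)) = Add(-406, Add(-30, 8, 88, 158)) = Add(-406, 224) = -182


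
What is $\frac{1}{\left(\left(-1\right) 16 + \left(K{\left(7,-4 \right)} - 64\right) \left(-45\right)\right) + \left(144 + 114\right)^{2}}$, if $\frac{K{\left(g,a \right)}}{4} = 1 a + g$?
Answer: $\frac{1}{68888} \approx 1.4516 \cdot 10^{-5}$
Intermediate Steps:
$K{\left(g,a \right)} = 4 a + 4 g$ ($K{\left(g,a \right)} = 4 \left(1 a + g\right) = 4 \left(a + g\right) = 4 a + 4 g$)
$\frac{1}{\left(\left(-1\right) 16 + \left(K{\left(7,-4 \right)} - 64\right) \left(-45\right)\right) + \left(144 + 114\right)^{2}} = \frac{1}{\left(\left(-1\right) 16 + \left(\left(4 \left(-4\right) + 4 \cdot 7\right) - 64\right) \left(-45\right)\right) + \left(144 + 114\right)^{2}} = \frac{1}{\left(-16 + \left(\left(-16 + 28\right) - 64\right) \left(-45\right)\right) + 258^{2}} = \frac{1}{\left(-16 + \left(12 - 64\right) \left(-45\right)\right) + 66564} = \frac{1}{\left(-16 - -2340\right) + 66564} = \frac{1}{\left(-16 + 2340\right) + 66564} = \frac{1}{2324 + 66564} = \frac{1}{68888}$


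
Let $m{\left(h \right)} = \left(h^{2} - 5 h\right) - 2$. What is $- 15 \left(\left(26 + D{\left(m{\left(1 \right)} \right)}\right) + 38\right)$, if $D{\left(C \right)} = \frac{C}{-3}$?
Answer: $-990$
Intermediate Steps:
$m{\left(h \right)} = -2 + h^{2} - 5 h$
$D{\left(C \right)} = - \frac{C}{3}$ ($D{\left(C \right)} = C \left(- \frac{1}{3}\right) = - \frac{C}{3}$)
$- 15 \left(\left(26 + D{\left(m{\left(1 \right)} \right)}\right) + 38\right) = - 15 \left(\left(26 - \frac{-2 + 1^{2} - 5}{3}\right) + 38\right) = - 15 \left(\left(26 - \frac{-2 + 1 - 5}{3}\right) + 38\right) = - 15 \left(\left(26 - -2\right) + 38\right) = - 15 \left(\left(26 + 2\right) + 38\right) = - 15 \left(28 + 38\right) = \left(-15\right) 66 = -990$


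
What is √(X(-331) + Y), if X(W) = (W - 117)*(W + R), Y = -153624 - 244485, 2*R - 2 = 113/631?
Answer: 11*I*√823663861/631 ≈ 500.31*I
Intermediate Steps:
R = 1375/1262 (R = 1 + (113/631)/2 = 1 + (113*(1/631))/2 = 1 + (½)*(113/631) = 1 + 113/1262 = 1375/1262 ≈ 1.0895)
Y = -398109
X(W) = (-117 + W)*(1375/1262 + W) (X(W) = (W - 117)*(W + 1375/1262) = (-117 + W)*(1375/1262 + W))
√(X(-331) + Y) = √((-160875/1262 + (-331)² - 146279/1262*(-331)) - 398109) = √((-160875/1262 + 109561 + 48418349/1262) - 398109) = √(93261728/631 - 398109) = √(-157945051/631) = 11*I*√823663861/631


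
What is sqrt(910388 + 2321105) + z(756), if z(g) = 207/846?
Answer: 23/94 + sqrt(3231493) ≈ 1797.9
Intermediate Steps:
z(g) = 23/94 (z(g) = 207*(1/846) = 23/94)
sqrt(910388 + 2321105) + z(756) = sqrt(910388 + 2321105) + 23/94 = sqrt(3231493) + 23/94 = 23/94 + sqrt(3231493)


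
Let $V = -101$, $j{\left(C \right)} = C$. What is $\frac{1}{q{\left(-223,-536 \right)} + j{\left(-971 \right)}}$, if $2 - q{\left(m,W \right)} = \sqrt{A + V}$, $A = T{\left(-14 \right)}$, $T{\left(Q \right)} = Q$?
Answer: $\frac{i}{\sqrt{115} - 969 i} \approx -0.0010319 + 1.142 \cdot 10^{-5} i$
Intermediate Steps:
$A = -14$
$q{\left(m,W \right)} = 2 - i \sqrt{115}$ ($q{\left(m,W \right)} = 2 - \sqrt{-14 - 101} = 2 - \sqrt{-115} = 2 - i \sqrt{115}$)
$\frac{1}{q{\left(-223,-536 \right)} + j{\left(-971 \right)}} = \frac{1}{\left(2 - i \sqrt{115}\right) - 971} = \frac{1}{-969 - i \sqrt{115}}$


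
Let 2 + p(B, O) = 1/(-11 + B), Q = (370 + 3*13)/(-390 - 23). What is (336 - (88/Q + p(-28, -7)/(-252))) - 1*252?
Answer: 694807289/4019652 ≈ 172.85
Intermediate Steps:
Q = -409/413 (Q = (370 + 39)/(-413) = 409*(-1/413) = -409/413 ≈ -0.99031)
p(B, O) = -2 + 1/(-11 + B)
(336 - (88/Q + p(-28, -7)/(-252))) - 1*252 = (336 - (88/(-409/413) + ((23 - 2*(-28))/(-11 - 28))/(-252))) - 1*252 = (336 - (88*(-413/409) + ((23 + 56)/(-39))*(-1/252))) - 252 = (336 - (-36344/409 - 1/39*79*(-1/252))) - 252 = (336 - (-36344/409 - 79/39*(-1/252))) - 252 = (336 - (-36344/409 + 79/9828)) - 252 = (336 - 1*(-357156521/4019652)) - 252 = (336 + 357156521/4019652) - 252 = 1707759593/4019652 - 252 = 694807289/4019652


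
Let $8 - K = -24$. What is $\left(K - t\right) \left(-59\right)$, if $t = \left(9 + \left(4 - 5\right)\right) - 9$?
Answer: $-1947$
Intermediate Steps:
$K = 32$ ($K = 8 - -24 = 8 + 24 = 32$)
$t = -1$ ($t = \left(9 + \left(4 - 5\right)\right) - 9 = \left(9 - 1\right) - 9 = 8 - 9 = -1$)
$\left(K - t\right) \left(-59\right) = \left(32 - -1\right) \left(-59\right) = \left(32 + 1\right) \left(-59\right) = 33 \left(-59\right) = -1947$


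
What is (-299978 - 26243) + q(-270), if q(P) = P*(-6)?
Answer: -324601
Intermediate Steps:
q(P) = -6*P
(-299978 - 26243) + q(-270) = (-299978 - 26243) - 6*(-270) = -326221 + 1620 = -324601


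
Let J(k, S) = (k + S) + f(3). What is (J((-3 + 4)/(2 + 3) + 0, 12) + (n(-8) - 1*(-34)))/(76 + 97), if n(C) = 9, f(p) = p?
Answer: 291/865 ≈ 0.33642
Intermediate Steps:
J(k, S) = 3 + S + k (J(k, S) = (k + S) + 3 = (S + k) + 3 = 3 + S + k)
(J((-3 + 4)/(2 + 3) + 0, 12) + (n(-8) - 1*(-34)))/(76 + 97) = ((3 + 12 + ((-3 + 4)/(2 + 3) + 0)) + (9 - 1*(-34)))/(76 + 97) = ((3 + 12 + (1/5 + 0)) + (9 + 34))/173 = ((3 + 12 + (1*(1/5) + 0)) + 43)*(1/173) = ((3 + 12 + (1/5 + 0)) + 43)*(1/173) = ((3 + 12 + 1/5) + 43)*(1/173) = (76/5 + 43)*(1/173) = (291/5)*(1/173) = 291/865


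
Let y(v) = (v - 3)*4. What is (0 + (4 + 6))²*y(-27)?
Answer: -12000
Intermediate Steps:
y(v) = -12 + 4*v (y(v) = (-3 + v)*4 = -12 + 4*v)
(0 + (4 + 6))²*y(-27) = (0 + (4 + 6))²*(-12 + 4*(-27)) = (0 + 10)²*(-12 - 108) = 10²*(-120) = 100*(-120) = -12000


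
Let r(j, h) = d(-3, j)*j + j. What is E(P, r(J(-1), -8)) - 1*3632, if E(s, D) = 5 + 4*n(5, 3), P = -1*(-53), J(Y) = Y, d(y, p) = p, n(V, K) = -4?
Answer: -3643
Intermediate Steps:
r(j, h) = j + j² (r(j, h) = j*j + j = j² + j = j + j²)
P = 53
E(s, D) = -11 (E(s, D) = 5 + 4*(-4) = 5 - 16 = -11)
E(P, r(J(-1), -8)) - 1*3632 = -11 - 1*3632 = -11 - 3632 = -3643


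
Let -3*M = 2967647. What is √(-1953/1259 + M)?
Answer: 2*I*√3527976188166/3777 ≈ 994.59*I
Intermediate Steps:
M = -2967647/3 (M = -⅓*2967647 = -2967647/3 ≈ -9.8922e+5)
√(-1953/1259 + M) = √(-1953/1259 - 2967647/3) = √(-3736273432/3777) = 2*I*√3527976188166/3777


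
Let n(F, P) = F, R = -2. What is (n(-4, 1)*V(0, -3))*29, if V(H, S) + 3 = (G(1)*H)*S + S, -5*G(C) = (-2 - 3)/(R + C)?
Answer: 696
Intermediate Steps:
G(C) = 1/(-2 + C) (G(C) = -(-2 - 3)/(5*(-2 + C)) = -(-1)/(-2 + C) = 1/(-2 + C))
V(H, S) = -3 + S - H*S (V(H, S) = -3 + ((H/(-2 + 1))*S + S) = -3 + ((H/(-1))*S + S) = -3 + ((-H)*S + S) = -3 + (-H*S + S) = -3 + (S - H*S) = -3 + S - H*S)
(n(-4, 1)*V(0, -3))*29 = -4*(-3 - 3 - 1*0*(-3))*29 = -4*(-3 - 3 + 0)*29 = -4*(-6)*29 = 24*29 = 696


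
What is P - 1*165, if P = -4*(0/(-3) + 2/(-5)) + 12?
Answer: -757/5 ≈ -151.40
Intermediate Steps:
P = 68/5 (P = -4*(0*(-⅓) + 2*(-⅕)) + 12 = -4*(0 - ⅖) + 12 = -4*(-⅖) + 12 = 8/5 + 12 = 68/5 ≈ 13.600)
P - 1*165 = 68/5 - 1*165 = 68/5 - 165 = -757/5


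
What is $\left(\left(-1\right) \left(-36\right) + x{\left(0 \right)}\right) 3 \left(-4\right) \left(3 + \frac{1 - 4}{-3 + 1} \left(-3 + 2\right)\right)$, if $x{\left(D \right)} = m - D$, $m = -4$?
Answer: $-576$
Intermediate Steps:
$x{\left(D \right)} = -4 - D$
$\left(\left(-1\right) \left(-36\right) + x{\left(0 \right)}\right) 3 \left(-4\right) \left(3 + \frac{1 - 4}{-3 + 1} \left(-3 + 2\right)\right) = \left(\left(-1\right) \left(-36\right) - 4\right) 3 \left(-4\right) \left(3 + \frac{1 - 4}{-3 + 1} \left(-3 + 2\right)\right) = \left(36 + \left(-4 + 0\right)\right) \left(- 12 \left(3 + - \frac{3}{-2} \left(-1\right)\right)\right) = \left(36 - 4\right) \left(- 12 \left(3 + \left(-3\right) \left(- \frac{1}{2}\right) \left(-1\right)\right)\right) = 32 \left(- 12 \left(3 + \frac{3}{2} \left(-1\right)\right)\right) = 32 \left(- 12 \left(3 - \frac{3}{2}\right)\right) = 32 \left(\left(-12\right) \frac{3}{2}\right) = 32 \left(-18\right) = -576$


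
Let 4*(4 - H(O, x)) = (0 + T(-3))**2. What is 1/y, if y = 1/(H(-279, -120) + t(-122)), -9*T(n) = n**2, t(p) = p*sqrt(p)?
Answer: 15/4 - 122*I*sqrt(122) ≈ 3.75 - 1347.5*I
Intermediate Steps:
t(p) = p**(3/2)
T(n) = -n**2/9
H(O, x) = 15/4 (H(O, x) = 4 - (0 - 1/9*(-3)**2)**2/4 = 4 - (0 - 1/9*9)**2/4 = 4 - (0 - 1)**2/4 = 4 - 1/4*(-1)**2 = 4 - 1/4*1 = 4 - 1/4 = 15/4)
y = 1/(15/4 - 122*I*sqrt(122)) (y = 1/(15/4 + (-122)**(3/2)) = 1/(15/4 - 122*I*sqrt(122)) ≈ 2.065e-6 + 0.00074209*I)
1/y = 1/(60/29053793 + 1952*I*sqrt(122)/29053793)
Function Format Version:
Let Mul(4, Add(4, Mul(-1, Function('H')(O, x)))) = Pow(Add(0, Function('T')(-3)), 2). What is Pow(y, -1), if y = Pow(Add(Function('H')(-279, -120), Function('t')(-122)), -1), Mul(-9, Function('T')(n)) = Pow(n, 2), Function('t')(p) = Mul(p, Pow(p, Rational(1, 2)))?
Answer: Add(Rational(15, 4), Mul(-122, I, Pow(122, Rational(1, 2)))) ≈ Add(3.7500, Mul(-1347.5, I))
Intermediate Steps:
Function('t')(p) = Pow(p, Rational(3, 2))
Function('T')(n) = Mul(Rational(-1, 9), Pow(n, 2))
Function('H')(O, x) = Rational(15, 4) (Function('H')(O, x) = Add(4, Mul(Rational(-1, 4), Pow(Add(0, Mul(Rational(-1, 9), Pow(-3, 2))), 2))) = Add(4, Mul(Rational(-1, 4), Pow(Add(0, Mul(Rational(-1, 9), 9)), 2))) = Add(4, Mul(Rational(-1, 4), Pow(Add(0, -1), 2))) = Add(4, Mul(Rational(-1, 4), Pow(-1, 2))) = Add(4, Mul(Rational(-1, 4), 1)) = Add(4, Rational(-1, 4)) = Rational(15, 4))
y = Pow(Add(Rational(15, 4), Mul(-122, I, Pow(122, Rational(1, 2)))), -1) (y = Pow(Add(Rational(15, 4), Pow(-122, Rational(3, 2))), -1) = Pow(Add(Rational(15, 4), Mul(-122, I, Pow(122, Rational(1, 2)))), -1) ≈ Add(2.065e-6, Mul(0.00074209, I)))
Pow(y, -1) = Pow(Add(Rational(60, 29053793), Mul(Rational(1952, 29053793), I, Pow(122, Rational(1, 2)))), -1)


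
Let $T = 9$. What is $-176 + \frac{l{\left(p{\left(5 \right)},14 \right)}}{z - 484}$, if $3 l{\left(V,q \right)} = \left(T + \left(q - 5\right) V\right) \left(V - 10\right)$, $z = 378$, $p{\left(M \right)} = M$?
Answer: $- \frac{9283}{53} \approx -175.15$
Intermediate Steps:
$l{\left(V,q \right)} = \frac{\left(-10 + V\right) \left(9 + V \left(-5 + q\right)\right)}{3}$ ($l{\left(V,q \right)} = \frac{\left(9 + \left(q - 5\right) V\right) \left(V - 10\right)}{3} = \frac{\left(9 + \left(-5 + q\right) V\right) \left(-10 + V\right)}{3} = \frac{\left(9 + V \left(-5 + q\right)\right) \left(-10 + V\right)}{3} = \frac{\left(-10 + V\right) \left(9 + V \left(-5 + q\right)\right)}{3}$)
$-176 + \frac{l{\left(p{\left(5 \right)},14 \right)}}{z - 484} = -176 + \frac{-30 - \frac{5 \cdot 5^{2}}{3} + \frac{59}{3} \cdot 5 - \frac{50}{3} \cdot 14 + \frac{1}{3} \cdot 14 \cdot 5^{2}}{378 - 484} = -176 + \frac{-30 - \frac{125}{3} + \frac{295}{3} - \frac{700}{3} + \frac{1}{3} \cdot 14 \cdot 25}{-106} = -176 + \left(-30 - \frac{125}{3} + \frac{295}{3} - \frac{700}{3} + \frac{350}{3}\right) \left(- \frac{1}{106}\right) = -176 - - \frac{45}{53} = -176 + \frac{45}{53} = - \frac{9283}{53}$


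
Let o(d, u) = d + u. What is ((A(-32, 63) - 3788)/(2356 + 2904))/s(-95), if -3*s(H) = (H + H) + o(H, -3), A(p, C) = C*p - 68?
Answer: -367/31560 ≈ -0.011629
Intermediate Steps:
A(p, C) = -68 + C*p
s(H) = 1 - H (s(H) = -((H + H) + (H - 3))/3 = -(2*H + (-3 + H))/3 = -(-3 + 3*H)/3 = 1 - H)
((A(-32, 63) - 3788)/(2356 + 2904))/s(-95) = (((-68 + 63*(-32)) - 3788)/(2356 + 2904))/(1 - 1*(-95)) = (((-68 - 2016) - 3788)/5260)/(1 + 95) = ((-2084 - 3788)*(1/5260))/96 = -5872*1/5260*(1/96) = -1468/1315*1/96 = -367/31560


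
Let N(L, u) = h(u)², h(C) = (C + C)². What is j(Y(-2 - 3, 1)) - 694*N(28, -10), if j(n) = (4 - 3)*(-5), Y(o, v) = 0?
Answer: -111040005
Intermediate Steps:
h(C) = 4*C² (h(C) = (2*C)² = 4*C²)
N(L, u) = 16*u⁴ (N(L, u) = (4*u²)² = 16*u⁴)
j(n) = -5 (j(n) = 1*(-5) = -5)
j(Y(-2 - 3, 1)) - 694*N(28, -10) = -5 - 11104*(-10)⁴ = -5 - 11104*10000 = -5 - 694*160000 = -5 - 111040000 = -111040005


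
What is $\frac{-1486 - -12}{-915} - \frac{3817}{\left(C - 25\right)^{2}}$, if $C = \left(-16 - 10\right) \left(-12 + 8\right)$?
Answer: $\frac{5706679}{5710515} \approx 0.99933$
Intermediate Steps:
$C = 104$ ($C = \left(-26\right) \left(-4\right) = 104$)
$\frac{-1486 - -12}{-915} - \frac{3817}{\left(C - 25\right)^{2}} = \frac{-1486 - -12}{-915} - \frac{3817}{\left(104 - 25\right)^{2}} = \left(-1486 + 12\right) \left(- \frac{1}{915}\right) - \frac{3817}{79^{2}} = \left(-1474\right) \left(- \frac{1}{915}\right) - \frac{3817}{6241} = \frac{1474}{915} - \frac{3817}{6241} = \frac{5706679}{5710515}$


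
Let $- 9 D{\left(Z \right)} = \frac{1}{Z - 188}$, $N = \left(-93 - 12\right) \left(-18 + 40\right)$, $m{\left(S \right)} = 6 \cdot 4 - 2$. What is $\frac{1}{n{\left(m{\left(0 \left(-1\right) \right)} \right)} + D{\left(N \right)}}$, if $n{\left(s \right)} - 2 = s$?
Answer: $\frac{22482}{539569} \approx 0.041667$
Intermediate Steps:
$m{\left(S \right)} = 22$ ($m{\left(S \right)} = 24 - 2 = 22$)
$n{\left(s \right)} = 2 + s$
$N = -2310$ ($N = \left(-105\right) 22 = -2310$)
$D{\left(Z \right)} = - \frac{1}{9 \left(-188 + Z\right)}$ ($D{\left(Z \right)} = - \frac{1}{9 \left(Z - 188\right)} = - \frac{1}{9 \left(-188 + Z\right)}$)
$\frac{1}{n{\left(m{\left(0 \left(-1\right) \right)} \right)} + D{\left(N \right)}} = \frac{1}{\left(2 + 22\right) - \frac{1}{-1692 + 9 \left(-2310\right)}} = \frac{1}{24 - \frac{1}{-1692 - 20790}} = \frac{1}{24 - \frac{1}{-22482}} = \frac{1}{24 - - \frac{1}{22482}} = \frac{1}{24 + \frac{1}{22482}} = \frac{1}{\frac{539569}{22482}} = \frac{22482}{539569}$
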